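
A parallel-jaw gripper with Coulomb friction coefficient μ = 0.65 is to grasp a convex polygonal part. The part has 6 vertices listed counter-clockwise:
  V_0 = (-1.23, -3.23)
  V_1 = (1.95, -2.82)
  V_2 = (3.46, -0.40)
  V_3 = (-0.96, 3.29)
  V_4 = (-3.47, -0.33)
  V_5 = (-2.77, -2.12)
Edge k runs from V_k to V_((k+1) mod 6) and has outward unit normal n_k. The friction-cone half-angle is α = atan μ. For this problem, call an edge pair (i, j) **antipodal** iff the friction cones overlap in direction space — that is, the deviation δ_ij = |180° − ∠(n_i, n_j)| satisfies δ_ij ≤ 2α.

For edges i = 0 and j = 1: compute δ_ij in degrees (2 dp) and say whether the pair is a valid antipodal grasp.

δ = 129.31°, invalid

α = atan 0.65 = 33.02°;  2α = 66.05°
edge 0: e_0 = (+3.18, +0.41);  n_0 = (+0.1279, -0.9918)
edge 1: e_1 = (+1.51, +2.42);  n_1 = (+0.8484, -0.5294)
∠(n_0, n_1) = 50.69°
δ = |180° − 50.69°| = 129.31°
129.31° > 2α = 66.05°  →  invalid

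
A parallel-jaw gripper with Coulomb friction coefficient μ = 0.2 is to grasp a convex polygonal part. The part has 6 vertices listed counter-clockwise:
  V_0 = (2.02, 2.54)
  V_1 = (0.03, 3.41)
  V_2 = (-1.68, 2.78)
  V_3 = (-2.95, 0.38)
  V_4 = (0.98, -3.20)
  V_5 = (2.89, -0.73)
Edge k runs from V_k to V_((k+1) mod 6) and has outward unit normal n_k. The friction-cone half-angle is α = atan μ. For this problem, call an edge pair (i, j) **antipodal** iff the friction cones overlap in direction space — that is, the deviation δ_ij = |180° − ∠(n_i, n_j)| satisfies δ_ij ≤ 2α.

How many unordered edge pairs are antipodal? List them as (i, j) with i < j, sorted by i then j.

α = atan 0.2 = 11.31°;  2α = 22.62°
n_0 = (+0.4006, +0.9163)
n_1 = (-0.3457, +0.9383)
n_2 = (-0.8839, +0.4677)
n_3 = (-0.6734, -0.7393)
n_4 = (+0.7911, -0.6117)
n_5 = (+0.9664, +0.2571)
  (0,1): δ = 136.16°  ·
  (0,2): δ = 94.27°  ·
  (0,3): δ = 18.72°  ✓
  (0,4): δ = 75.90°  ·
  (0,5): δ = 128.51°  ·
  (1,2): δ = 138.11°  ·
  (1,3): δ = 62.56°  ·
  (1,4): δ = 32.06°  ·
  (1,5): δ = 84.67°  ·
  (2,3): δ = 104.45°  ·
  (2,4): δ = 9.83°  ✓
  (2,5): δ = 42.78°  ·
  (3,4): δ = 85.38°  ·
  (3,5): δ = 32.77°  ·
  (4,5): δ = 127.39°  ·
antipodal pairs: 2

count = 2; pairs: (0,3), (2,4)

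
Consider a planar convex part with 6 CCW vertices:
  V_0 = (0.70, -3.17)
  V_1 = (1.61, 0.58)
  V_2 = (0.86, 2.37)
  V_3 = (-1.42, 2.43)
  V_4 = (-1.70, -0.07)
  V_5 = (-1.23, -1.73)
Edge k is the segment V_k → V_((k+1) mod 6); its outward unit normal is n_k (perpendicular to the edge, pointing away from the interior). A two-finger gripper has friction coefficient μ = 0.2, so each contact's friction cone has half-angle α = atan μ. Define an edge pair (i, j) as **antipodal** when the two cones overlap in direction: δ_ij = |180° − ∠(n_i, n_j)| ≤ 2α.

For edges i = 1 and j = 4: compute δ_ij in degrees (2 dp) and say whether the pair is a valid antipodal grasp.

δ = 6.92°, valid

α = atan 0.2 = 11.31°;  2α = 22.62°
edge 1: e_1 = (-0.75, +1.79);  n_1 = (+0.9223, +0.3864)
edge 4: e_4 = (+0.47, -1.66);  n_4 = (-0.9622, -0.2724)
∠(n_1, n_4) = 173.08°
δ = |180° − 173.08°| = 6.92°
6.92° ≤ 2α = 22.62°  →  valid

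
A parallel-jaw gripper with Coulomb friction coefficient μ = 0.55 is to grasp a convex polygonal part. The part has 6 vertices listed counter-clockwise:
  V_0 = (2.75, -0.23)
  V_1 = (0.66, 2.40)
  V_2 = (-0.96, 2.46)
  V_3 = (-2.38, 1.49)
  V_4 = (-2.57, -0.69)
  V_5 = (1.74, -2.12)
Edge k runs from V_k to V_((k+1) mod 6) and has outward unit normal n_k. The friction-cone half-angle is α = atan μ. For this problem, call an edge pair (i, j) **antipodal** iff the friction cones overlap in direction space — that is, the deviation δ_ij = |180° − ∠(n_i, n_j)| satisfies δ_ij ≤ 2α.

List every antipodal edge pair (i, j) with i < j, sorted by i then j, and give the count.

α = atan 0.55 = 28.81°;  2α = 57.62°
n_0 = (+0.7829, +0.6222)
n_1 = (+0.0370, +0.9993)
n_2 = (-0.5641, +0.8257)
n_3 = (-0.9962, +0.0868)
n_4 = (-0.3149, -0.9491)
n_5 = (+0.8820, -0.4713)
  (0,1): δ = 130.59°  ·
  (0,2): δ = 94.14°  ·
  (0,3): δ = 43.45°  ✓
  (0,4): δ = 33.17°  ✓
  (0,5): δ = 113.41°  ·
  (1,2): δ = 143.54°  ·
  (1,3): δ = 92.86°  ·
  (1,4): δ = 16.23°  ✓
  (1,5): δ = 64.00°  ·
  (2,3): δ = 129.32°  ·
  (2,4): δ = 52.69°  ✓
  (2,5): δ = 27.54°  ✓
  (3,4): δ = 103.37°  ·
  (3,5): δ = 23.14°  ✓
  (4,5): δ = 99.76°  ·
antipodal pairs: 6

count = 6; pairs: (0,3), (0,4), (1,4), (2,4), (2,5), (3,5)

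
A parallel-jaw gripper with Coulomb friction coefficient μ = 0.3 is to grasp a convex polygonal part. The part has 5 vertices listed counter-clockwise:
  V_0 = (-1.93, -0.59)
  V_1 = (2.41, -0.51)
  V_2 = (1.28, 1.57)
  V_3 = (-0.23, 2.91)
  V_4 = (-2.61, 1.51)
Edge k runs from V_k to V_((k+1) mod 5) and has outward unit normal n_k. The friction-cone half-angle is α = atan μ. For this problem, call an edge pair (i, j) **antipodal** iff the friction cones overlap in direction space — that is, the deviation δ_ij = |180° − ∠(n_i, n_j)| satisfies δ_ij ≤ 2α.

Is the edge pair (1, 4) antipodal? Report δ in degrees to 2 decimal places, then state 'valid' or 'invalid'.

δ = 10.57°, valid

α = atan 0.3 = 16.70°;  2α = 33.40°
edge 1: e_1 = (-1.13, +2.08);  n_1 = (+0.8787, +0.4774)
edge 4: e_4 = (+0.68, -2.10);  n_4 = (-0.9514, -0.3081)
∠(n_1, n_4) = 169.43°
δ = |180° − 169.43°| = 10.57°
10.57° ≤ 2α = 33.40°  →  valid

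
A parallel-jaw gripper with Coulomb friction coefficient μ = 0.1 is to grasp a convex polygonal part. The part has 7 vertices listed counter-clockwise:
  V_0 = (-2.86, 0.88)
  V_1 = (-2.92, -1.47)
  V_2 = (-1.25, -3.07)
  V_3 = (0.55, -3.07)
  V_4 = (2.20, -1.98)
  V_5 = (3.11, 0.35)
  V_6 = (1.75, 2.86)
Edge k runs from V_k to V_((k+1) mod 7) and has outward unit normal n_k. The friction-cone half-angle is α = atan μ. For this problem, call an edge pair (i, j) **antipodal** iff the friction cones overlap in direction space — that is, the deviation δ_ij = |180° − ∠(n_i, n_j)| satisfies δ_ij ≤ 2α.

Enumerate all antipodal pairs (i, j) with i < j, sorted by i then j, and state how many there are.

α = atan 0.1 = 5.71°;  2α = 11.42°
n_0 = (-0.9997, +0.0255)
n_1 = (-0.6918, -0.7221)
n_2 = (+0.0000, -1.0000)
n_3 = (+0.5512, -0.8344)
n_4 = (+0.9315, -0.3638)
n_5 = (+0.8792, +0.4764)
n_6 = (-0.3946, +0.9188)
  (0,1): δ = 132.31°  ·
  (0,2): δ = 88.54°  ·
  (0,3): δ = 55.09°  ·
  (0,4): δ = 19.87°  ·
  (0,5): δ = 29.91°  ·
  (0,6): δ = 114.71°  ·
  (1,2): δ = 136.23°  ·
  (1,3): δ = 102.78°  ·
  (1,4): δ = 67.56°  ·
  (1,5): δ = 17.78°  ·
  (1,6): δ = 67.02°  ·
  (2,3): δ = 146.55°  ·
  (2,4): δ = 111.33°  ·
  (2,5): δ = 61.55°  ·
  (2,6): δ = 23.24°  ·
  (3,4): δ = 144.78°  ·
  (3,5): δ = 95.00°  ·
  (3,6): δ = 10.21°  ✓
  (4,5): δ = 130.22°  ·
  (4,6): δ = 45.42°  ·
  (5,6): δ = 95.21°  ·
antipodal pairs: 1

count = 1; pairs: (3,6)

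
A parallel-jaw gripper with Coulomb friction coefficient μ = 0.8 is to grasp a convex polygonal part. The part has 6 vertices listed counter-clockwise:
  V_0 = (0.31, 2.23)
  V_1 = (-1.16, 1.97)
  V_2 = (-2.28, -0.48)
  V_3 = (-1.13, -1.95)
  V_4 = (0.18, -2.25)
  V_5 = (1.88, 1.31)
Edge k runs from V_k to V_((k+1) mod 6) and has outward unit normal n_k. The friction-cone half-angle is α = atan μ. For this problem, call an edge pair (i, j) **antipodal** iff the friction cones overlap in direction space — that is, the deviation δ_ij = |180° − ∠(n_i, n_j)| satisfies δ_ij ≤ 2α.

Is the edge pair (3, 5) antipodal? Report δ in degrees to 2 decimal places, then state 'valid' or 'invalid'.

α = atan 0.8 = 38.66°;  2α = 77.32°
edge 3: e_3 = (+1.31, -0.30);  n_3 = (-0.2232, -0.9748)
edge 5: e_5 = (-1.57, +0.92);  n_5 = (+0.5056, +0.8628)
∠(n_3, n_5) = 162.53°
δ = |180° − 162.53°| = 17.47°
17.47° ≤ 2α = 77.32°  →  valid

δ = 17.47°, valid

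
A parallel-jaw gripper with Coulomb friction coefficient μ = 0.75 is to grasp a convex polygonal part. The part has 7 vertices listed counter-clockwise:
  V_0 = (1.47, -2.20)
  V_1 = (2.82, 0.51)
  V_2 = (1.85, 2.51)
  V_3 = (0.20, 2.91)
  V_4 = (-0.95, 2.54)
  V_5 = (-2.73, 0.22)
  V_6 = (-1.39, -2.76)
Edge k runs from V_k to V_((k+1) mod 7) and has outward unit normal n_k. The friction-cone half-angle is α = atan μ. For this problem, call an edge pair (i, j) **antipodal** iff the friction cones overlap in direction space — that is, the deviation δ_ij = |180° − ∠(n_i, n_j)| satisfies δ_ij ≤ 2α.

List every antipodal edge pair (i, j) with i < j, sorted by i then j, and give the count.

α = atan 0.75 = 36.87°;  2α = 73.74°
n_0 = (+0.8951, -0.4459)
n_1 = (+0.8998, +0.4364)
n_2 = (+0.2356, +0.9719)
n_3 = (-0.3063, +0.9519)
n_4 = (-0.7934, +0.6087)
n_5 = (-0.9120, -0.4101)
n_6 = (+0.1922, -0.9814)
  (0,1): δ = 127.65°  ·
  (0,2): δ = 77.15°  ·
  (0,3): δ = 45.68°  ✓
  (0,4): δ = 11.02°  ✓
  (0,5): δ = 50.69°  ✓
  (0,6): δ = 127.56°  ·
  (1,2): δ = 129.50°  ·
  (1,3): δ = 98.04°  ·
  (1,4): δ = 63.37°  ✓
  (1,5): δ = 1.66°  ✓
  (1,6): δ = 75.21°  ·
  (2,3): δ = 148.54°  ·
  (2,4): δ = 113.87°  ·
  (2,5): δ = 52.16°  ✓
  (2,6): δ = 24.71°  ✓
  (3,4): δ = 145.33°  ·
  (3,5): δ = 83.62°  ·
  (3,6): δ = 6.76°  ✓
  (4,5): δ = 118.29°  ·
  (4,6): δ = 41.42°  ✓
  (5,6): δ = 103.13°  ·
antipodal pairs: 9

count = 9; pairs: (0,3), (0,4), (0,5), (1,4), (1,5), (2,5), (2,6), (3,6), (4,6)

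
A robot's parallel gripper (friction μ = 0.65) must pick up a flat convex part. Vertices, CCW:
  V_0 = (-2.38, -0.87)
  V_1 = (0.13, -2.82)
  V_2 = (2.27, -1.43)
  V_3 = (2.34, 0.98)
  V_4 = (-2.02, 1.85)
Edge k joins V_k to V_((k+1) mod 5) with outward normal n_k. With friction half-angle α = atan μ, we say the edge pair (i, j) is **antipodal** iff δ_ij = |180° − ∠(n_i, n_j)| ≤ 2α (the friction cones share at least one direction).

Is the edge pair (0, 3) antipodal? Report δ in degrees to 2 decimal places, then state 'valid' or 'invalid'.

δ = 26.56°, valid

α = atan 0.65 = 33.02°;  2α = 66.05°
edge 0: e_0 = (+2.51, -1.95);  n_0 = (-0.6135, -0.7897)
edge 3: e_3 = (-4.36, +0.87);  n_3 = (+0.1957, +0.9807)
∠(n_0, n_3) = 153.44°
δ = |180° − 153.44°| = 26.56°
26.56° ≤ 2α = 66.05°  →  valid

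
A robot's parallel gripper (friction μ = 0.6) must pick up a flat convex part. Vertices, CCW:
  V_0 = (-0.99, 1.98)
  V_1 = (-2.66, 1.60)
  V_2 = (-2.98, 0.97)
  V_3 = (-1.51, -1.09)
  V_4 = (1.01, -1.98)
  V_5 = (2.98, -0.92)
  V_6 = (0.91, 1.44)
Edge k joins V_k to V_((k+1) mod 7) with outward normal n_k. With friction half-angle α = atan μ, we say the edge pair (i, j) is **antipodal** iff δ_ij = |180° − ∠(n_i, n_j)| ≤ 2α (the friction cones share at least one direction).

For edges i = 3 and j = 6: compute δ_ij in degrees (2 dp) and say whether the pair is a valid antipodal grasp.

α = atan 0.6 = 30.96°;  2α = 61.93°
edge 3: e_3 = (+2.52, -0.89);  n_3 = (-0.3330, -0.9429)
edge 6: e_6 = (-1.90, +0.54);  n_6 = (+0.2734, +0.9619)
∠(n_3, n_6) = 176.41°
δ = |180° − 176.41°| = 3.59°
3.59° ≤ 2α = 61.93°  →  valid

δ = 3.59°, valid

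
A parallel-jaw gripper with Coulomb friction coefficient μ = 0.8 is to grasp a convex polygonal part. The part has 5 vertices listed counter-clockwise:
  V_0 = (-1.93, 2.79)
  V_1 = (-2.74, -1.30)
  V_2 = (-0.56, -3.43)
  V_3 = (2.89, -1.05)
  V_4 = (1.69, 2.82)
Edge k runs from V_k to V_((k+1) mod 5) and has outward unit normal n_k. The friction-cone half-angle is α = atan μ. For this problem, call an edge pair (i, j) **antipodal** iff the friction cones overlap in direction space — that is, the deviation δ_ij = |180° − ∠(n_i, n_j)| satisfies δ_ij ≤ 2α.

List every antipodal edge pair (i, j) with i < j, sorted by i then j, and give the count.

count = 5; pairs: (0,2), (0,3), (1,3), (1,4), (2,4)

α = atan 0.8 = 38.66°;  2α = 77.32°
n_0 = (-0.9809, +0.1943)
n_1 = (-0.6989, -0.7153)
n_2 = (+0.5678, -0.8231)
n_3 = (+0.9551, +0.2962)
n_4 = (-0.0083, +1.0000)
  (0,1): δ = 123.13°  ·
  (0,2): δ = 44.20°  ✓
  (0,3): δ = 28.43°  ✓
  (0,4): δ = 101.68°  ·
  (1,2): δ = 101.06°  ·
  (1,3): δ = 28.44°  ✓
  (1,4): δ = 44.81°  ✓
  (2,3): δ = 107.37°  ·
  (2,4): δ = 34.13°  ✓
  (3,4): δ = 106.75°  ·
antipodal pairs: 5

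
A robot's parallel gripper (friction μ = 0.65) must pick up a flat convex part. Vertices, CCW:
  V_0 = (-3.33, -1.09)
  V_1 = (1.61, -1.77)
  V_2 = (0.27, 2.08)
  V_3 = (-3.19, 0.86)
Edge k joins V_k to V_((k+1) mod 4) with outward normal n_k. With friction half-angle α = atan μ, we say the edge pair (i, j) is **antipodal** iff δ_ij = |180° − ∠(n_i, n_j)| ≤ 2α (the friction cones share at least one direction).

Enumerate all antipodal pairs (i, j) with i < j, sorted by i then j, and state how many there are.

count = 3; pairs: (0,1), (0,2), (1,3)

α = atan 0.65 = 33.02°;  2α = 66.05°
n_0 = (-0.1364, -0.9907)
n_1 = (+0.9444, +0.3287)
n_2 = (-0.3325, +0.9431)
n_3 = (-0.9974, +0.0716)
  (0,1): δ = 62.97°  ✓
  (0,2): δ = 27.26°  ✓
  (0,3): δ = 93.73°  ·
  (1,2): δ = 89.77°  ·
  (1,3): δ = 23.30°  ✓
  (2,3): δ = 113.53°  ·
antipodal pairs: 3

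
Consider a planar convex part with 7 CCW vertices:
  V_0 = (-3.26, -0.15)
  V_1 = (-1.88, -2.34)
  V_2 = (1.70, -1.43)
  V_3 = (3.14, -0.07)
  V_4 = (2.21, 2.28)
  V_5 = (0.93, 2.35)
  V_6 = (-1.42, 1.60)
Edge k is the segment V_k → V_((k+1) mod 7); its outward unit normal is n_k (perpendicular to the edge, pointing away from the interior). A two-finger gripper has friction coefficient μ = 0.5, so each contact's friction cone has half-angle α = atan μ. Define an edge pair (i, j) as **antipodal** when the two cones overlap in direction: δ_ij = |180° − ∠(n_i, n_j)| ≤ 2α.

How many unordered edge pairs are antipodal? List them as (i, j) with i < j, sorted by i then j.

α = atan 0.5 = 26.57°;  2α = 53.13°
n_0 = (-0.8460, -0.5331)
n_1 = (+0.2464, -0.9692)
n_2 = (+0.6866, -0.7270)
n_3 = (+0.9298, +0.3680)
n_4 = (+0.0546, +0.9985)
n_5 = (-0.3040, +0.9527)
n_6 = (-0.6892, +0.7246)
  (0,1): δ = 107.95°  ·
  (0,2): δ = 78.85°  ·
  (0,3): δ = 10.63°  ✓
  (0,4): δ = 54.65°  ·
  (0,5): δ = 75.48°  ·
  (0,6): δ = 101.35°  ·
  (1,2): δ = 150.90°  ·
  (1,3): δ = 82.67°  ·
  (1,4): δ = 17.39°  ✓
  (1,5): δ = 3.44°  ✓
  (1,6): δ = 29.30°  ✓
  (2,3): δ = 111.77°  ·
  (2,4): δ = 46.49°  ✓
  (2,5): δ = 25.66°  ✓
  (2,6): δ = 0.20°  ✓
  (3,4): δ = 114.72°  ·
  (3,5): δ = 93.89°  ·
  (3,6): δ = 68.03°  ·
  (4,5): δ = 159.17°  ·
  (4,6): δ = 133.31°  ·
  (5,6): δ = 154.14°  ·
antipodal pairs: 7

count = 7; pairs: (0,3), (1,4), (1,5), (1,6), (2,4), (2,5), (2,6)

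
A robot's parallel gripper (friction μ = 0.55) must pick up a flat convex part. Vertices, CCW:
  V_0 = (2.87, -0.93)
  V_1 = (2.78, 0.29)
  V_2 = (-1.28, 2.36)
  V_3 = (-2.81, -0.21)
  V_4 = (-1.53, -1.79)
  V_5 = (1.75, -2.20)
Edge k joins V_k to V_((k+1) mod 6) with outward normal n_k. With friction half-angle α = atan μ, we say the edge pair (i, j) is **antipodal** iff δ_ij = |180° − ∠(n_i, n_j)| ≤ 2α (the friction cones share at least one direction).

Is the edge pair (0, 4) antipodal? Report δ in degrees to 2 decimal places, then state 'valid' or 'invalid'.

δ = 78.66°, invalid

α = atan 0.55 = 28.81°;  2α = 57.62°
edge 0: e_0 = (-0.09, +1.22);  n_0 = (+0.9973, +0.0736)
edge 4: e_4 = (+3.28, -0.41);  n_4 = (-0.1240, -0.9923)
∠(n_0, n_4) = 101.34°
δ = |180° − 101.34°| = 78.66°
78.66° > 2α = 57.62°  →  invalid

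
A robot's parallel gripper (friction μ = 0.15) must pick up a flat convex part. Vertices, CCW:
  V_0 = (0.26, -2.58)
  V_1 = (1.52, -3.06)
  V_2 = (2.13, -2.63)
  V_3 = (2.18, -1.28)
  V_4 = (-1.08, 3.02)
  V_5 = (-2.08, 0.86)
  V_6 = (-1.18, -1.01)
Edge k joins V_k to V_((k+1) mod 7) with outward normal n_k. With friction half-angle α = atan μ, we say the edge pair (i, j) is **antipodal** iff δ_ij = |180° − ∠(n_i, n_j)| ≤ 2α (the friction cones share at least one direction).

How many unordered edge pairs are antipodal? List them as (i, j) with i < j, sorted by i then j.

α = atan 0.15 = 8.53°;  2α = 17.06°
n_0 = (-0.3560, -0.9345)
n_1 = (+0.5762, -0.8173)
n_2 = (+0.9993, -0.0370)
n_3 = (+0.7969, +0.6041)
n_4 = (-0.9075, +0.4201)
n_5 = (-0.9011, -0.4337)
n_6 = (-0.7370, -0.6759)
  (0,1): δ = 123.96°  ·
  (0,2): δ = 71.27°  ·
  (0,3): δ = 31.98°  ·
  (0,4): δ = 86.01°  ·
  (0,5): δ = 136.56°  ·
  (0,6): δ = 153.38°  ·
  (1,2): δ = 127.30°  ·
  (1,3): δ = 88.01°  ·
  (1,4): δ = 29.98°  ·
  (1,5): δ = 80.52°  ·
  (1,6): δ = 97.35°  ·
  (2,3): δ = 140.71°  ·
  (2,4): δ = 22.72°  ·
  (2,5): δ = 27.82°  ·
  (2,6): δ = 44.65°  ·
  (3,4): δ = 62.01°  ·
  (3,5): δ = 11.47°  ✓
  (3,6): δ = 5.36°  ✓
  (4,5): δ = 129.46°  ·
  (4,6): δ = 112.63°  ·
  (5,6): δ = 163.17°  ·
antipodal pairs: 2

count = 2; pairs: (3,5), (3,6)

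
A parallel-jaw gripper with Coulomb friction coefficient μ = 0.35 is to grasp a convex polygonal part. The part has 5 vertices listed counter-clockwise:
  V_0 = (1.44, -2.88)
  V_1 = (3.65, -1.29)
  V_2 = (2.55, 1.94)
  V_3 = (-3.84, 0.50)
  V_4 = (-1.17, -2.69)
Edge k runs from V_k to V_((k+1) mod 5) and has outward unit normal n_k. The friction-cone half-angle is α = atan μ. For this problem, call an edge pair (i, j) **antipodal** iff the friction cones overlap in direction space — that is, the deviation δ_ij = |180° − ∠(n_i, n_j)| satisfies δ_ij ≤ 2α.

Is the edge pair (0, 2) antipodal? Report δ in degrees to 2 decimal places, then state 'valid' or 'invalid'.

α = atan 0.35 = 19.29°;  2α = 38.58°
edge 0: e_0 = (+2.21, +1.59);  n_0 = (+0.5840, -0.8117)
edge 2: e_2 = (-6.39, -1.44);  n_2 = (-0.2198, +0.9755)
∠(n_0, n_2) = 156.97°
δ = |180° − 156.97°| = 23.03°
23.03° ≤ 2α = 38.58°  →  valid

δ = 23.03°, valid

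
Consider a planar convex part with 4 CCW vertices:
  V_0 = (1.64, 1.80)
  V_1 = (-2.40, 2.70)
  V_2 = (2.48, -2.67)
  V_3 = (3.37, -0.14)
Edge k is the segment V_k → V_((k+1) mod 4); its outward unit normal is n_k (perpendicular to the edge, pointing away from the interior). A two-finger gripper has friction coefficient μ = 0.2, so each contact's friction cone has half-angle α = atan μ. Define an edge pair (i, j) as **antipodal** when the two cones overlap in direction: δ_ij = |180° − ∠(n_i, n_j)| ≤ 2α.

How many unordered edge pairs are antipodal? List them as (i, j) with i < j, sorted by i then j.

count = 1; pairs: (1,3)

α = atan 0.2 = 11.31°;  2α = 22.62°
n_0 = (+0.2174, +0.9761)
n_1 = (-0.7401, -0.6725)
n_2 = (+0.9433, -0.3318)
n_3 = (+0.7463, +0.6656)
  (0,1): δ = 35.18°  ·
  (0,2): δ = 83.18°  ·
  (0,3): δ = 144.28°  ·
  (1,2): δ = 61.64°  ·
  (1,3): δ = 0.54°  ✓
  (2,3): δ = 118.89°  ·
antipodal pairs: 1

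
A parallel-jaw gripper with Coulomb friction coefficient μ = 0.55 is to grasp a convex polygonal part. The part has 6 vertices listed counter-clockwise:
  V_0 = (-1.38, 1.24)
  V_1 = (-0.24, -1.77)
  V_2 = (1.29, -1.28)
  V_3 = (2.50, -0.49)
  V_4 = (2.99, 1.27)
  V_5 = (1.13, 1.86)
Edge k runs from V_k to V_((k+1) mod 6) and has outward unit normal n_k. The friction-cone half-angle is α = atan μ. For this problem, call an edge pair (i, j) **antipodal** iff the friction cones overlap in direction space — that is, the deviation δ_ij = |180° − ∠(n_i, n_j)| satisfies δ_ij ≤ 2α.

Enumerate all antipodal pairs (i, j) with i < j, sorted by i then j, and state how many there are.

α = atan 0.55 = 28.81°;  2α = 57.62°
n_0 = (-0.9352, -0.3542)
n_1 = (+0.3050, -0.9524)
n_2 = (+0.5467, -0.8373)
n_3 = (+0.9634, -0.2682)
n_4 = (+0.3024, +0.9532)
n_5 = (-0.2398, +0.9708)
  (0,1): δ = 92.99°  ·
  (0,2): δ = 77.60°  ·
  (0,3): δ = 36.30°  ✓
  (0,4): δ = 51.66°  ✓
  (0,5): δ = 83.13°  ·
  (1,2): δ = 164.62°  ·
  (1,3): δ = 123.32°  ·
  (1,4): δ = 35.36°  ✓
  (1,5): δ = 3.88°  ✓
  (2,3): δ = 138.70°  ·
  (2,4): δ = 50.74°  ✓
  (2,5): δ = 19.27°  ✓
  (3,4): δ = 92.04°  ·
  (3,5): δ = 60.57°  ·
  (4,5): δ = 148.53°  ·
antipodal pairs: 6

count = 6; pairs: (0,3), (0,4), (1,4), (1,5), (2,4), (2,5)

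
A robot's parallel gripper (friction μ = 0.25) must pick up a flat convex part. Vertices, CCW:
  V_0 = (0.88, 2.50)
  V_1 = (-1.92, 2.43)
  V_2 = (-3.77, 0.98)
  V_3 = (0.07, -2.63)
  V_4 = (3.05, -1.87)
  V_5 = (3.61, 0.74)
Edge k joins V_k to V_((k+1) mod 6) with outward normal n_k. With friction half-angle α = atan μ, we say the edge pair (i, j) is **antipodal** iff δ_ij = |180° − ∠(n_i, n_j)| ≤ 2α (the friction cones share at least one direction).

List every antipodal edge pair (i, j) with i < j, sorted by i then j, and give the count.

α = atan 0.25 = 14.04°;  2α = 28.07°
n_0 = (-0.0250, +0.9997)
n_1 = (-0.6169, +0.7871)
n_2 = (-0.6850, -0.7286)
n_3 = (+0.2471, -0.9690)
n_4 = (+0.9777, -0.2098)
n_5 = (+0.5418, +0.8405)
  (0,1): δ = 143.34°  ·
  (0,2): δ = 44.66°  ·
  (0,3): δ = 12.88°  ✓
  (0,4): δ = 76.46°  ·
  (0,5): δ = 145.76°  ·
  (1,2): δ = 81.32°  ·
  (1,3): δ = 23.78°  ✓
  (1,4): δ = 39.80°  ·
  (1,5): δ = 109.10°  ·
  (2,3): δ = 122.46°  ·
  (2,4): δ = 58.88°  ·
  (2,5): δ = 10.42°  ✓
  (3,4): δ = 116.42°  ·
  (3,5): δ = 47.12°  ·
  (4,5): δ = 110.70°  ·
antipodal pairs: 3

count = 3; pairs: (0,3), (1,3), (2,5)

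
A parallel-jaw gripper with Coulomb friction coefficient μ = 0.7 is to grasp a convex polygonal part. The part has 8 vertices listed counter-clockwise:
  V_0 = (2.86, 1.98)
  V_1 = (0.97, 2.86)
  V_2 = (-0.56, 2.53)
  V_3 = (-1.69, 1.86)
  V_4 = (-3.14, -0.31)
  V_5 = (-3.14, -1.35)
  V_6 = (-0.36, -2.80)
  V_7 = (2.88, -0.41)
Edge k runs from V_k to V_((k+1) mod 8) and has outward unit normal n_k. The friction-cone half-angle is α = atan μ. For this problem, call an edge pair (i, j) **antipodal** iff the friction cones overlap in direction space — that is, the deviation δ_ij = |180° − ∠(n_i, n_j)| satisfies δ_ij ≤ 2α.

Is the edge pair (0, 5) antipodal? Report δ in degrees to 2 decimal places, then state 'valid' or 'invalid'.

δ = 2.58°, valid

α = atan 0.7 = 34.99°;  2α = 69.98°
edge 0: e_0 = (-1.89, +0.88);  n_0 = (+0.4221, +0.9066)
edge 5: e_5 = (+2.78, -1.45);  n_5 = (-0.4625, -0.8866)
∠(n_0, n_5) = 177.42°
δ = |180° − 177.42°| = 2.58°
2.58° ≤ 2α = 69.98°  →  valid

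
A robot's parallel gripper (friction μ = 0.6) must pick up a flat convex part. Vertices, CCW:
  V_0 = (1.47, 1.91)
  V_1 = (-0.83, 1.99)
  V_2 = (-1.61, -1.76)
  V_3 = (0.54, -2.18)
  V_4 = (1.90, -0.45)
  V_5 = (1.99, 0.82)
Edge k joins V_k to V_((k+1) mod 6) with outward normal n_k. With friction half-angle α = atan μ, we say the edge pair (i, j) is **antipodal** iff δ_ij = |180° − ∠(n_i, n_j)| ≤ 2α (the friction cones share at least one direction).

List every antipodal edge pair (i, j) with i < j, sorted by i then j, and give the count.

count = 6; pairs: (0,2), (0,3), (1,3), (1,4), (1,5), (2,5)

α = atan 0.6 = 30.96°;  2α = 61.93°
n_0 = (+0.0348, +0.9994)
n_1 = (-0.9790, +0.2036)
n_2 = (-0.1917, -0.9814)
n_3 = (+0.7862, -0.6180)
n_4 = (+0.9975, -0.0707)
n_5 = (+0.9026, +0.4306)
  (0,1): δ = 99.76°  ·
  (0,2): δ = 9.06°  ✓
  (0,3): δ = 53.82°  ✓
  (0,4): δ = 87.94°  ·
  (0,5): δ = 117.50°  ·
  (1,2): δ = 89.30°  ·
  (1,3): δ = 26.42°  ✓
  (1,4): δ = 7.70°  ✓
  (1,5): δ = 37.25°  ✓
  (2,3): δ = 117.12°  ·
  (2,4): δ = 83.00°  ·
  (2,5): δ = 53.44°  ✓
  (3,4): δ = 145.88°  ·
  (3,5): δ = 116.32°  ·
  (4,5): δ = 150.44°  ·
antipodal pairs: 6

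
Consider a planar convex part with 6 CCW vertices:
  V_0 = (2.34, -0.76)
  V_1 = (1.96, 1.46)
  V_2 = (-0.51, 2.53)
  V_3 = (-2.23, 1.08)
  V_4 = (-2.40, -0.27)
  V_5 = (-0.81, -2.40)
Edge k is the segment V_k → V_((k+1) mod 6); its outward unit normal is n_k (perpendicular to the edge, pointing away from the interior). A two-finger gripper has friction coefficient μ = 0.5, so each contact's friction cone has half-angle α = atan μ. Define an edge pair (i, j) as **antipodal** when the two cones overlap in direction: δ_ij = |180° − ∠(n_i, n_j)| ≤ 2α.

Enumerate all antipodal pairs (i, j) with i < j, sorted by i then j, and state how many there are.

α = atan 0.5 = 26.57°;  2α = 53.13°
n_0 = (+0.9857, +0.1687)
n_1 = (+0.3975, +0.9176)
n_2 = (-0.6445, +0.7646)
n_3 = (-0.9922, +0.1249)
n_4 = (-0.8014, -0.5982)
n_5 = (+0.4618, -0.8870)
  (0,1): δ = 123.14°  ·
  (0,2): δ = 59.58°  ·
  (0,3): δ = 16.89°  ✓
  (0,4): δ = 27.03°  ✓
  (0,5): δ = 107.79°  ·
  (1,2): δ = 116.45°  ·
  (1,3): δ = 73.76°  ·
  (1,4): δ = 29.84°  ✓
  (1,5): δ = 50.93°  ✓
  (2,3): δ = 137.31°  ·
  (2,4): δ = 93.39°  ·
  (2,5): δ = 12.63°  ✓
  (3,4): δ = 136.08°  ·
  (3,5): δ = 55.32°  ·
  (4,5): δ = 99.24°  ·
antipodal pairs: 5

count = 5; pairs: (0,3), (0,4), (1,4), (1,5), (2,5)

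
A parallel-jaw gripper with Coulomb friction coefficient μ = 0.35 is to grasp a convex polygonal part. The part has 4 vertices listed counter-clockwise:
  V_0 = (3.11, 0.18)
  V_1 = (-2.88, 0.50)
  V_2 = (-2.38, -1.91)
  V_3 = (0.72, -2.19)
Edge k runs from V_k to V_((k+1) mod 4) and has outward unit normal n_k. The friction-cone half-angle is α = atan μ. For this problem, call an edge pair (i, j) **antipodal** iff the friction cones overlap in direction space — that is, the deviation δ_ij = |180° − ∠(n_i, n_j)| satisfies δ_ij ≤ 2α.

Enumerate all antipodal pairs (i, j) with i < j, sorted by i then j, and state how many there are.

α = atan 0.35 = 19.29°;  2α = 38.58°
n_0 = (+0.0533, +0.9986)
n_1 = (-0.9791, -0.2031)
n_2 = (-0.0900, -0.9959)
n_3 = (+0.7041, -0.7101)
  (0,1): δ = 75.22°  ·
  (0,2): δ = 2.10°  ✓
  (0,3): δ = 47.82°  ·
  (1,2): δ = 106.88°  ·
  (1,3): δ = 56.96°  ·
  (2,3): δ = 130.08°  ·
antipodal pairs: 1

count = 1; pairs: (0,2)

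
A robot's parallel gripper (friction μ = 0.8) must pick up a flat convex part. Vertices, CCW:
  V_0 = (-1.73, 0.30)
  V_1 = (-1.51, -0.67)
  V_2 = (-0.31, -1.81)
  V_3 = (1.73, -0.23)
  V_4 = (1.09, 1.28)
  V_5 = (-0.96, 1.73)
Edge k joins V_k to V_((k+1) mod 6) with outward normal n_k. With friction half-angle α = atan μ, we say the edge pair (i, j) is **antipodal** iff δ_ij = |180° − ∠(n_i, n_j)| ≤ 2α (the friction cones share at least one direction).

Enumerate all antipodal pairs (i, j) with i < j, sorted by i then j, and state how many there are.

count = 8; pairs: (0,2), (0,3), (0,4), (1,3), (1,4), (2,4), (2,5), (3,5)

α = atan 0.8 = 38.66°;  2α = 77.32°
n_0 = (-0.9752, -0.2212)
n_1 = (-0.6887, -0.7250)
n_2 = (+0.6123, -0.7906)
n_3 = (+0.9207, +0.3902)
n_4 = (+0.2144, +0.9767)
n_5 = (-0.8805, +0.4741)
  (0,1): δ = 146.31°  ·
  (0,2): δ = 65.02°  ✓
  (0,3): δ = 10.19°  ✓
  (0,4): δ = 64.84°  ✓
  (0,5): δ = 138.92°  ·
  (1,2): δ = 98.71°  ·
  (1,3): δ = 23.50°  ✓
  (1,4): δ = 31.15°  ✓
  (1,5): δ = 105.23°  ·
  (2,3): δ = 104.79°  ·
  (2,4): δ = 50.14°  ✓
  (2,5): δ = 23.94°  ✓
  (3,4): δ = 125.35°  ·
  (3,5): δ = 51.27°  ✓
  (4,5): δ = 105.92°  ·
antipodal pairs: 8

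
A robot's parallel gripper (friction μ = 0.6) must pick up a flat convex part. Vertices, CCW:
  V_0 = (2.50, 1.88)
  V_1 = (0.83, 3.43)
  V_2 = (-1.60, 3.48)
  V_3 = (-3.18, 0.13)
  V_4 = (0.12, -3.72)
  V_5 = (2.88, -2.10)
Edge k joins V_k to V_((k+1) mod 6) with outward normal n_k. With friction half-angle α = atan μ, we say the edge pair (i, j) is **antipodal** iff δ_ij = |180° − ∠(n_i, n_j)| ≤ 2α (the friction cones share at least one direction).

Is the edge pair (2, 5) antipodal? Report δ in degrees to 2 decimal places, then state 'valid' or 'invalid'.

δ = 30.70°, valid

α = atan 0.6 = 30.96°;  2α = 61.93°
edge 2: e_2 = (-1.58, -3.35);  n_2 = (-0.9045, +0.4266)
edge 5: e_5 = (-0.38, +3.98);  n_5 = (+0.9955, +0.0950)
∠(n_2, n_5) = 149.30°
δ = |180° − 149.30°| = 30.70°
30.70° ≤ 2α = 61.93°  →  valid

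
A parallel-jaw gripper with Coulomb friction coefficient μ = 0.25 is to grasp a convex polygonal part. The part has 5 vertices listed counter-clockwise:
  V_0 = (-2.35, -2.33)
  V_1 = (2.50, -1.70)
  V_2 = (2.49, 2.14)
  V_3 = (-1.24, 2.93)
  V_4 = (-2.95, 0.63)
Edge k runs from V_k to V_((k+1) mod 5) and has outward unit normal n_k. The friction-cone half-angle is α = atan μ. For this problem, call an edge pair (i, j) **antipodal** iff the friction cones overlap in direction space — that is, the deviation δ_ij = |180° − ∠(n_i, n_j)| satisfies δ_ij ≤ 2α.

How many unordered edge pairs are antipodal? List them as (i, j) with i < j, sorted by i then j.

α = atan 0.25 = 14.04°;  2α = 28.07°
n_0 = (+0.1288, -0.9917)
n_1 = (+1.0000, +0.0026)
n_2 = (+0.2072, +0.9783)
n_3 = (-0.8025, +0.5966)
n_4 = (-0.9801, -0.1987)
  (0,1): δ = 97.25°  ·
  (0,2): δ = 19.36°  ✓
  (0,3): δ = 45.97°  ·
  (0,4): δ = 94.06°  ·
  (1,2): δ = 102.11°  ·
  (1,3): δ = 36.78°  ·
  (1,4): δ = 11.31°  ✓
  (2,3): δ = 114.67°  ·
  (2,4): δ = 66.58°  ·
  (3,4): δ = 131.91°  ·
antipodal pairs: 2

count = 2; pairs: (0,2), (1,4)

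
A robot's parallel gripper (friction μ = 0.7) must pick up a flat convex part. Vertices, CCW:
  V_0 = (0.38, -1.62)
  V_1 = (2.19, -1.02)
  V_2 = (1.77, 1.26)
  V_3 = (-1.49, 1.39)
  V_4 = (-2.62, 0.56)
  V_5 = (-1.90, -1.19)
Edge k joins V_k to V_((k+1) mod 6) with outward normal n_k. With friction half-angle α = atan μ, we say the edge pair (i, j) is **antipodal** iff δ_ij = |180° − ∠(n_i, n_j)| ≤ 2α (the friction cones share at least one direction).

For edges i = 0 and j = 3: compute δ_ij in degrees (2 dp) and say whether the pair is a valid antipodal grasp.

δ = 17.96°, valid

α = atan 0.7 = 34.99°;  2α = 69.98°
edge 0: e_0 = (+1.81, +0.60);  n_0 = (+0.3147, -0.9492)
edge 3: e_3 = (-1.13, -0.83);  n_3 = (-0.5920, +0.8060)
∠(n_0, n_3) = 162.04°
δ = |180° − 162.04°| = 17.96°
17.96° ≤ 2α = 69.98°  →  valid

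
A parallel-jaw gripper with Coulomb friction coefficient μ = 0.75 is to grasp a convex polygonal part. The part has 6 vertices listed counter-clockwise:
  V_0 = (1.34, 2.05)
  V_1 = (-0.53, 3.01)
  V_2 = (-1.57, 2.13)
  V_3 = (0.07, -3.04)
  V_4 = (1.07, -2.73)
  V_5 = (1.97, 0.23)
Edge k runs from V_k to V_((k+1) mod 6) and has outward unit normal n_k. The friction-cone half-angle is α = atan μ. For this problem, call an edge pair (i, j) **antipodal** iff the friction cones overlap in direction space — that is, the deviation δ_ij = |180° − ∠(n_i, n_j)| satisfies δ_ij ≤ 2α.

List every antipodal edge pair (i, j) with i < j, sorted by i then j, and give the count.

α = atan 0.75 = 36.87°;  2α = 73.74°
n_0 = (+0.4567, +0.8896)
n_1 = (-0.6459, +0.7634)
n_2 = (-0.9532, -0.3024)
n_3 = (+0.2961, -0.9552)
n_4 = (+0.9568, -0.2909)
n_5 = (+0.9450, +0.3271)
  (0,1): δ = 112.59°  ·
  (0,2): δ = 45.23°  ✓
  (0,3): δ = 44.40°  ✓
  (0,4): δ = 100.26°  ·
  (0,5): δ = 136.27°  ·
  (1,2): δ = 112.64°  ·
  (1,3): δ = 23.01°  ✓
  (1,4): δ = 32.85°  ✓
  (1,5): δ = 68.86°  ✓
  (2,3): δ = 90.38°  ·
  (2,4): δ = 34.51°  ✓
  (2,5): δ = 1.49°  ✓
  (3,4): δ = 124.14°  ·
  (3,5): δ = 88.13°  ·
  (4,5): δ = 143.99°  ·
antipodal pairs: 7

count = 7; pairs: (0,2), (0,3), (1,3), (1,4), (1,5), (2,4), (2,5)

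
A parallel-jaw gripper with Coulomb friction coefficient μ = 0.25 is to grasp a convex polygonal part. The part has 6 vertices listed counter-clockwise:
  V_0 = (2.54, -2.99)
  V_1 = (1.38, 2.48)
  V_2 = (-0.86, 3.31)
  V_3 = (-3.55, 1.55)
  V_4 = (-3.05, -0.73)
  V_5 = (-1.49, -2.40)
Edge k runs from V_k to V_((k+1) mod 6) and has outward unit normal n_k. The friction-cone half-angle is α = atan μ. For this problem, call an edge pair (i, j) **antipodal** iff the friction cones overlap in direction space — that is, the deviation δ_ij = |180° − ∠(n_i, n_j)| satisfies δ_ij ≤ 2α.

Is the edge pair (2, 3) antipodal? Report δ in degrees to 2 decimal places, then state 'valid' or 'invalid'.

δ = 110.83°, invalid

α = atan 0.25 = 14.04°;  2α = 28.07°
edge 2: e_2 = (-2.69, -1.76);  n_2 = (-0.5475, +0.8368)
edge 3: e_3 = (+0.50, -2.28);  n_3 = (-0.9768, -0.2142)
∠(n_2, n_3) = 69.17°
δ = |180° − 69.17°| = 110.83°
110.83° > 2α = 28.07°  →  invalid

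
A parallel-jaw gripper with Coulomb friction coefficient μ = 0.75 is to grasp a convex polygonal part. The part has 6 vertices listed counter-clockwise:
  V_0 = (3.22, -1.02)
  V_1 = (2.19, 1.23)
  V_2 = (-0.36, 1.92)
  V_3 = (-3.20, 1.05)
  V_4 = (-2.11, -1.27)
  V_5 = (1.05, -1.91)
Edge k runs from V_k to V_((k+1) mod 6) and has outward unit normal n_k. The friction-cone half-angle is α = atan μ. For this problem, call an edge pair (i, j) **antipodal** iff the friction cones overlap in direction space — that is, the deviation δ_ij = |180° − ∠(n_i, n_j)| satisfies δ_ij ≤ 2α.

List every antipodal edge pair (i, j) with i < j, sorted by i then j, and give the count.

α = atan 0.75 = 36.87°;  2α = 73.74°
n_0 = (+0.9093, +0.4162)
n_1 = (+0.2612, +0.9653)
n_2 = (-0.2929, +0.9561)
n_3 = (-0.9051, -0.4252)
n_4 = (-0.1985, -0.9801)
n_5 = (+0.3795, -0.9252)
  (0,1): δ = 129.74°  ·
  (0,2): δ = 97.57°  ·
  (0,3): δ = 0.57°  ✓
  (0,4): δ = 53.95°  ✓
  (0,5): δ = 87.70°  ·
  (1,2): δ = 147.83°  ·
  (1,3): δ = 49.69°  ✓
  (1,4): δ = 3.69°  ✓
  (1,5): δ = 37.44°  ✓
  (2,3): δ = 81.87°  ·
  (2,4): δ = 28.48°  ✓
  (2,5): δ = 5.27°  ✓
  (3,4): δ = 126.61°  ·
  (3,5): δ = 92.87°  ·
  (4,5): δ = 146.25°  ·
antipodal pairs: 7

count = 7; pairs: (0,3), (0,4), (1,3), (1,4), (1,5), (2,4), (2,5)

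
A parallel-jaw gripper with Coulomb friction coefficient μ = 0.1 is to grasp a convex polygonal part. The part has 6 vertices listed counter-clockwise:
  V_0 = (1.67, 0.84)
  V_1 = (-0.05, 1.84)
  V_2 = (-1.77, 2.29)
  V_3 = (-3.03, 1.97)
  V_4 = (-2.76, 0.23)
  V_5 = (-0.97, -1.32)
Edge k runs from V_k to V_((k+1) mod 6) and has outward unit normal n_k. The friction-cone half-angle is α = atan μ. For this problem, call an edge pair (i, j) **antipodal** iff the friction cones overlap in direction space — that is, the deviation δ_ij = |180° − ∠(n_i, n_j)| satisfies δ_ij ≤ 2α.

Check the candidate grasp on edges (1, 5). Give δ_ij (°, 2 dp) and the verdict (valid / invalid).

α = atan 0.1 = 5.71°;  2α = 11.42°
edge 1: e_1 = (-1.72, +0.45);  n_1 = (+0.2531, +0.9674)
edge 5: e_5 = (+2.64, +2.16);  n_5 = (+0.6332, -0.7740)
∠(n_1, n_5) = 126.05°
δ = |180° − 126.05°| = 53.95°
53.95° > 2α = 11.42°  →  invalid

δ = 53.95°, invalid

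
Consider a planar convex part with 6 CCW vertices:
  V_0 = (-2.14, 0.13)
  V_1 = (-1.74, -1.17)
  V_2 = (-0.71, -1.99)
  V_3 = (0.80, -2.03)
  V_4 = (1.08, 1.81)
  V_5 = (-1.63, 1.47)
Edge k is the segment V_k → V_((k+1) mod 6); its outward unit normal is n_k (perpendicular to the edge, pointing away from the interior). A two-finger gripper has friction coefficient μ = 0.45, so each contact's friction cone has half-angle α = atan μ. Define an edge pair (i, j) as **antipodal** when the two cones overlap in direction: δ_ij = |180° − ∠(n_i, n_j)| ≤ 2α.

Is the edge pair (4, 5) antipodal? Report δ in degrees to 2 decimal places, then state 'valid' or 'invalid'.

α = atan 0.45 = 24.23°;  2α = 48.46°
edge 4: e_4 = (-2.71, -0.34);  n_4 = (-0.1245, +0.9922)
edge 5: e_5 = (-0.51, -1.34);  n_5 = (-0.9346, +0.3557)
∠(n_4, n_5) = 62.01°
δ = |180° − 62.01°| = 117.99°
117.99° > 2α = 48.46°  →  invalid

δ = 117.99°, invalid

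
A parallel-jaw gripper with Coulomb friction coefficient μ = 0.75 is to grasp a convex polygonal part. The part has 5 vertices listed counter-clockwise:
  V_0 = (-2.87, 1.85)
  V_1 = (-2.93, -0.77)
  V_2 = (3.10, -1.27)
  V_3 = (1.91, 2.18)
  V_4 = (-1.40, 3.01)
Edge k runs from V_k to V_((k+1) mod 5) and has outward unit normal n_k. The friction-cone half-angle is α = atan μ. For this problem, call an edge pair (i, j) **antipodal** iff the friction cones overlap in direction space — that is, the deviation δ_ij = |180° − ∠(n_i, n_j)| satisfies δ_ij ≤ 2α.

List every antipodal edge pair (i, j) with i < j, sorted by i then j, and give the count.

count = 5; pairs: (0,2), (1,2), (1,3), (1,4), (2,4)

α = atan 0.75 = 36.87°;  2α = 73.74°
n_0 = (-0.9997, +0.0229)
n_1 = (-0.0826, -0.9966)
n_2 = (+0.9453, +0.3261)
n_3 = (+0.2432, +0.9700)
n_4 = (-0.6195, +0.7850)
  (0,1): δ = 93.43°  ·
  (0,2): δ = 20.34°  ✓
  (0,3): δ = 77.23°  ·
  (0,4): δ = 129.59°  ·
  (1,2): δ = 66.23°  ✓
  (1,3): δ = 9.34°  ✓
  (1,4): δ = 43.02°  ✓
  (2,3): δ = 123.11°  ·
  (2,4): δ = 70.75°  ✓
  (3,4): δ = 127.65°  ·
antipodal pairs: 5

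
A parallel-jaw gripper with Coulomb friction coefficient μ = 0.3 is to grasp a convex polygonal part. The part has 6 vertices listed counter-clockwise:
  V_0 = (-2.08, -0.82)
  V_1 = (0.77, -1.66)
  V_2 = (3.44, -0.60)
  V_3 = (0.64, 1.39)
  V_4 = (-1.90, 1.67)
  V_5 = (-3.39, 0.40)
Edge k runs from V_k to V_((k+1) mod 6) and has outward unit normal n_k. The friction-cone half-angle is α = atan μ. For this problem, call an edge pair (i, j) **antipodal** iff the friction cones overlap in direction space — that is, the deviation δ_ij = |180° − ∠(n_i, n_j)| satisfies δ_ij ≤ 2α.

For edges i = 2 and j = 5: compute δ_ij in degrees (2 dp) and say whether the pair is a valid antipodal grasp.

α = atan 0.3 = 16.70°;  2α = 33.40°
edge 2: e_2 = (-2.80, +1.99);  n_2 = (+0.5793, +0.8151)
edge 5: e_5 = (+1.31, -1.22);  n_5 = (-0.6815, -0.7318)
∠(n_2, n_5) = 172.44°
δ = |180° − 172.44°| = 7.56°
7.56° ≤ 2α = 33.40°  →  valid

δ = 7.56°, valid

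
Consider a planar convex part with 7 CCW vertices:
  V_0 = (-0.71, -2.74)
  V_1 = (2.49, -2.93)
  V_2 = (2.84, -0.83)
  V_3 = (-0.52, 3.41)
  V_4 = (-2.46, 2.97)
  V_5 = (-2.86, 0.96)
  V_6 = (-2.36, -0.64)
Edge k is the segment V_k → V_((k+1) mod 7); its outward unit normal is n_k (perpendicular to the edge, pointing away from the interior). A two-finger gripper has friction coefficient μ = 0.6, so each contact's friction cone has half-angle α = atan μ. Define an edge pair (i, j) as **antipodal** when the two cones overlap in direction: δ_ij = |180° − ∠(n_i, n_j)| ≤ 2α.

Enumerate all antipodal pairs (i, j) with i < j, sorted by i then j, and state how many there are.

α = atan 0.6 = 30.96°;  2α = 61.93°
n_0 = (-0.0593, -0.9982)
n_1 = (+0.9864, -0.1644)
n_2 = (+0.7837, +0.6211)
n_3 = (-0.2212, +0.9752)
n_4 = (-0.9808, +0.1952)
n_5 = (-0.9545, -0.2983)
n_6 = (-0.7863, -0.6178)
  (0,1): δ = 96.06°  ·
  (0,2): δ = 48.21°  ✓
  (0,3): δ = 16.18°  ✓
  (0,4): δ = 82.14°  ·
  (0,5): δ = 110.75°  ·
  (0,6): δ = 131.56°  ·
  (1,2): δ = 132.14°  ·
  (1,3): δ = 67.76°  ·
  (1,4): δ = 1.79°  ✓
  (1,5): δ = 26.82°  ✓
  (1,6): δ = 47.62°  ✓
  (2,3): δ = 115.62°  ·
  (2,4): δ = 49.65°  ✓
  (2,5): δ = 21.04°  ✓
  (2,6): δ = 0.24°  ✓
  (3,4): δ = 114.03°  ·
  (3,5): δ = 85.42°  ·
  (3,6): δ = 64.62°  ·
  (4,5): δ = 151.39°  ·
  (4,6): δ = 130.59°  ·
  (5,6): δ = 159.20°  ·
antipodal pairs: 8

count = 8; pairs: (0,2), (0,3), (1,4), (1,5), (1,6), (2,4), (2,5), (2,6)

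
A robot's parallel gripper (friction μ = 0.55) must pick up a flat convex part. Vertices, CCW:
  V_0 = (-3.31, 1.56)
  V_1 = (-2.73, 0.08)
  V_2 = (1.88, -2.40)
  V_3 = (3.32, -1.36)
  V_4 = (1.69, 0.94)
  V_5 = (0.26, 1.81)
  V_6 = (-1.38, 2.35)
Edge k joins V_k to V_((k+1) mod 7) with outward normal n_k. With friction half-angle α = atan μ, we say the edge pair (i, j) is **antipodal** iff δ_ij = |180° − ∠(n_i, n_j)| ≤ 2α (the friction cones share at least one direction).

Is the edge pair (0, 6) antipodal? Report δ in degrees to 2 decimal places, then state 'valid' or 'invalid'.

δ = 90.86°, invalid

α = atan 0.55 = 28.81°;  2α = 57.62°
edge 0: e_0 = (+0.58, -1.48);  n_0 = (-0.9311, -0.3649)
edge 6: e_6 = (-1.93, -0.79);  n_6 = (-0.3788, +0.9255)
∠(n_0, n_6) = 89.14°
δ = |180° − 89.14°| = 90.86°
90.86° > 2α = 57.62°  →  invalid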